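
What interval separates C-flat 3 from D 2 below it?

diminished 7th

Descending from Cb3 to D2 is the same interval as ascending D2 to Cb3.
D to C spans seven letter names (D-E-F-G-A-B-C): a seventh.
A major seventh would be 11 semitones; D2 to Cb3 is 9, two semitones narrower, so the interval is diminished.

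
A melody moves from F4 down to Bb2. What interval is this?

Descending from F4 to Bb2 is the same interval as ascending Bb2 to F4.
B to F spans five letter names (B-C-D-E-F), plus an octave: a twelfth.
Counting semitones, Bb2→F4 is 19, which is the perfect twelfth.
(Equivalently, a compound perfect fifth: a perfect fifth plus an octave.)

perfect 12th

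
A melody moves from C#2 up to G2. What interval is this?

C to G spans five letter names (C-D-E-F-G) — that makes it a fifth of some quality.
C#2 to G2 spans 6 semitones — one semitone narrower than the perfect fifth (7) — giving a diminished fifth.

diminished fifth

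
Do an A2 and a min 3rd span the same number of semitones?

Yes

An augmented second spans 3 semitones, and a minor third also spans 3 semitones — they're enharmonic.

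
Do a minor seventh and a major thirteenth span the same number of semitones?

No

10 semitones (minor seventh) vs 21 semitones (major thirteenth): not equal.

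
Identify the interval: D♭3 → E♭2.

m7

Descending from Db3 to Eb2 is the same interval as ascending Eb2 to Db3.
E to D spans seven letter names (E-F-G-A-B-C-D): a seventh.
At 10 semitones, Eb2→Db3 falls one short of a major seventh: minor.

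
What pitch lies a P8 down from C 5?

For an octave the letter name doesn't change: still C, an octave down.
A perfect octave is 12 semitones; 12 semitones down from C5 gives C4.

C 4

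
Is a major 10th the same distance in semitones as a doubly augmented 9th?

A major tenth spans 16 semitones, and a doubly augmented ninth also spans 16 semitones — they're enharmonic.

Yes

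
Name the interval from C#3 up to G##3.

C to G spans five letter names (C-D-E-F-G) — that makes it a fifth of some quality.
A perfect fifth would be 7 semitones; C#3 to G##3 is 8, one semitone wider, so the interval is augmented.

A5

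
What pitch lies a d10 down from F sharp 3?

D double-sharp 2

The tenth's letter: F down three letter names plus an octave → D.
Moving 14 semitones down from F#3 (the size of a diminished tenth) reaches D##2.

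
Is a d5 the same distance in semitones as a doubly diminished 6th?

Yes

A diminished fifth spans 6 semitones, and a doubly diminished sixth also spans 6 semitones — they're enharmonic.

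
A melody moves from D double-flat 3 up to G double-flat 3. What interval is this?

perfect 4th

D to G spans four letter names (D-E-F-G), so the interval is some kind of fourth.
Dbb3 to Gbb3 is 5 semitones, matching the perfect fourth exactly, so the quality is perfect.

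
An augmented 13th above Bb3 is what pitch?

G#5

Six letters up from B (plus an octave) reaches G.
An augmented thirteenth spans 22 semitones, so from Bb3 the target pitch is G#5.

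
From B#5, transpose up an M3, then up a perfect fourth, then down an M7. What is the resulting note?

Up a major third from B#5: D##6 (4 semitones up).
Up a perfect fourth from D##6: G##6 (5 semitones up).
A major seventh down from G##6 is A#5.

A#5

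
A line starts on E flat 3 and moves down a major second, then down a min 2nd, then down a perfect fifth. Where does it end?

Eb3 down a major second → Db3 (2 semitones).
Down a minor second from Db3: C3 (1 semitone down).
Down a perfect fifth from C3: F2 (7 semitones down).

F 2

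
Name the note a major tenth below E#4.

C#3

Counting three letter names plus an octave down from E lands on C.
A major tenth is 16 semitones; 16 semitones down from E#4 gives C#3.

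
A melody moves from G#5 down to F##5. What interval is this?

Descending from G#5 to F##5 is the same interval as ascending F##5 to G#5.
F to G spans two letter names (F-G): a second.
At 1 semitone, F##5→G#5 falls one short of a major second: minor.

minor 2nd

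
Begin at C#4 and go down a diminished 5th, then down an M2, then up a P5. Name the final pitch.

B#3

C#4 down a diminished fifth → F##3 (6 semitones).
Down a major second from F##3: E#3 (2 semitones down).
E#3 up a perfect fifth → B#3 (7 semitones).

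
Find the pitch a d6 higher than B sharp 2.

Counting six letter names up from B lands on G.
A diminished sixth is 7 semitones; 7 semitones up from B#2 gives G3.

G 3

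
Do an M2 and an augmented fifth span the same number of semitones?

2 semitones (major second) vs 8 semitones (augmented fifth): not equal.

No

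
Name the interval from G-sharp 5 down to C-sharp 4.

perfect twelfth

Descending from G#5 to C#4 is the same interval as ascending C#4 to G#5.
C to G spans five letter names (C-D-E-F-G), plus an octave, so the interval is some kind of twelfth.
The perfect twelfth spans 19 semitones, and C#4 to G#5 is exactly 19 semitones — so this is a perfect twelfth.
(Equivalently, a compound perfect fifth: a perfect fifth plus an octave.)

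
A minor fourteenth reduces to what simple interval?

Each octave removed subtracts seven from the number: 14 − 7 = 7.
So a minor fourteenth is an octave plus a minor seventh. The quality is unchanged.

minor seventh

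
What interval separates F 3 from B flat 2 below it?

Descending from F3 to Bb2 is the same interval as ascending Bb2 to F3.
B to F spans five letter names (B-C-D-E-F) — that makes it a fifth of some quality.
Counting semitones, Bb2→F3 is 7, which is the perfect fifth.

perfect 5th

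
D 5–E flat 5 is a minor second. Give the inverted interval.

major seventh

Inverted interval numbers add to nine, so a second pairs with a seventh (2 + 7 = 9).
And minor becomes major under inversion, so we get a major seventh.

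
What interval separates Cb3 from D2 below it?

Descending from Cb3 to D2 is the same interval as ascending D2 to Cb3.
D to C spans seven letter names (D-E-F-G-A-B-C) — that makes it a seventh of some quality.
D2 to Cb3 spans 9 semitones — two semitones narrower than the major seventh (11) — giving a diminished seventh.

diminished 7th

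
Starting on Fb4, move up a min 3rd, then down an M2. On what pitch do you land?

Fb4 up a minor third → Abb4 (3 semitones).
Down a major second from Abb4: Gbb4 (2 semitones down).

Gbb4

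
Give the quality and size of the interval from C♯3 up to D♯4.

major ninth

C to D spans two letter names (C-D), plus an octave: a ninth.
The major ninth spans 14 semitones, and C#3 to D#4 is exactly 14 semitones — so this is a major ninth.
(Equivalently, a compound major second: a major second plus an octave.)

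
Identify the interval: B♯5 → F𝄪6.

P5

B to F spans five letter names (B-C-D-E-F) — that makes it a fifth of some quality.
Counting semitones, B#5→F##6 is 7, which is the perfect fifth.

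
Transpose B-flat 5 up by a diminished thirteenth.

G-double-flat 7

The thirteenth's letter: B up six letter names plus an octave → G.
A diminished thirteenth spans 19 semitones, so from Bb5 the target pitch is Gbb7.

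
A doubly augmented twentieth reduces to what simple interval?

AA6

Subtracting seven from the interval number removes an octave: 20 − 14 = 6.
That makes a doubly augmented twentieth a compound doubly augmented sixth — 2 octaves plus a doubly augmented sixth.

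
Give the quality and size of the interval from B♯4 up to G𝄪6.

major thirteenth

B to G spans six letter names (B-C-D-E-F-G), plus an octave — that makes it a thirteenth of some quality.
The major thirteenth spans 21 semitones, and B#4 to G##6 is exactly 21 semitones — so this is a major thirteenth.
(Equivalently, a compound major sixth: a major sixth plus an octave.)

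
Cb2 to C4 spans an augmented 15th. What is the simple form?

A8

Each octave removed subtracts seven from the number: 15 − 7 = 8.
That makes an augmented fifteenth a compound augmented octave — an octave plus an augmented octave.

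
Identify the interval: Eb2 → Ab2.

E to A spans four letter names (E-F-G-A), so the interval is some kind of fourth.
The perfect fourth spans 5 semitones, and Eb2 to Ab2 is exactly 5 semitones — so this is a perfect fourth.

P4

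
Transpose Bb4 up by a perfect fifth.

F5

Five letter names up from B: F.
Moving 7 semitones up from Bb4 (the size of a perfect fifth) reaches F5.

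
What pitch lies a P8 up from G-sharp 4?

An octave keeps the letter name G, an octave up from G.
Moving 12 semitones up from G#4 (the size of a perfect octave) reaches G#5.

G-sharp 5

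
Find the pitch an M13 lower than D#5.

Six letters down from D (plus an octave) reaches F.
A major thirteenth is 21 semitones; 21 semitones down from D#5 gives F#3.

F#3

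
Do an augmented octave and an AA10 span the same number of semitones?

No

13 semitones (augmented octave) vs 18 semitones (doubly augmented tenth): not equal.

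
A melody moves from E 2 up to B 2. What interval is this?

E to B spans five letter names (E-F-G-A-B): a fifth.
The perfect fifth spans 7 semitones, and E2 to B2 is exactly 7 semitones — so this is a perfect fifth.

P5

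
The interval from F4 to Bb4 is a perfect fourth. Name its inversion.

P5

Inverted interval numbers add to nine, so a fourth pairs with a fifth (4 + 5 = 9).
Quality inverts too: perfect stays perfect. That makes the inversion a perfect fifth.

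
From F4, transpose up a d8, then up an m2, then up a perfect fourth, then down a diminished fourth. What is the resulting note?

Gb5

Up a diminished octave from F4: Fb5 (11 semitones up).
Up a minor second from Fb5: Gbb5 (1 semitone up).
Up a perfect fourth from Gbb5: Cbb6 (5 semitones up).
Cbb6 down a diminished fourth → Gb5 (4 semitones).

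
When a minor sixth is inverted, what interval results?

Inverted interval numbers add to nine, so a sixth pairs with a third (6 + 3 = 9).
Quality inverts too: minor becomes major. That makes the inversion a major third.

M3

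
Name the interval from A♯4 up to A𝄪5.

A8

A to A is the same letter name, plus an octave — that makes it an octave of some quality.
The perfect octave is 12 semitones; here we have 13, one semitone wider: augmented.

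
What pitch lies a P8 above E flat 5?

E flat 6

An octave keeps the letter name E, an octave up from E.
A perfect octave spans 12 semitones, so from Eb5 the target pitch is Eb6.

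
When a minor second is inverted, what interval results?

M7

Interval numbers invert to sum to nine: 2 + 7 = 9, so a second inverts to a seventh.
The quality also flips — minor becomes major — giving a major seventh.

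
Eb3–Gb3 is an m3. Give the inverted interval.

Inverted interval numbers add to nine, so a third pairs with a sixth (3 + 6 = 9).
Quality inverts too: minor becomes major. That makes the inversion a major sixth.

major sixth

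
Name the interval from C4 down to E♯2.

Descending from C4 to E#2 is the same interval as ascending E#2 to C4.
E to C spans six letter names (E-F-G-A-B-C), plus an octave — that makes it a thirteenth of some quality.
A major thirteenth would be 21 semitones; E#2 to C4 is 19, two semitones narrower, so the interval is diminished.
(Equivalently, a compound diminished sixth: a diminished sixth plus an octave.)

diminished thirteenth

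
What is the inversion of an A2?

diminished seventh

Interval numbers invert to sum to nine: 2 + 7 = 9, so a second inverts to a seventh.
The quality also flips — augmented becomes diminished — giving a diminished seventh.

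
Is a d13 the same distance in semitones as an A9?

A diminished thirteenth spans 19 semitones; an augmented ninth spans 15 semitones. They differ by 4.

No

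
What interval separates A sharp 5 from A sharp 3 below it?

P15

Descending from A#5 to A#3 is the same interval as ascending A#3 to A#5.
A to A is the same letter name, plus 2 octaves: a fifteenth.
The perfect fifteenth spans 24 semitones, and A#3 to A#5 is exactly 24 semitones — so this is a perfect fifteenth.
(Equivalently, a compound perfect octave: a perfect octave plus an octave.)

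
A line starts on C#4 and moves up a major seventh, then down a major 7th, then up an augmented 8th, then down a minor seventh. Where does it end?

A major seventh up from C#4 is B#4.
B#4 down a major seventh → C#4 (11 semitones).
C#4 up an augmented octave → C##5 (13 semitones).
C##5 down a minor seventh → D##4 (10 semitones).

D##4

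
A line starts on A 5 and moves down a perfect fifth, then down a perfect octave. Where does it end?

Down a perfect fifth from A5: D5 (7 semitones down).
D5 down a perfect octave → D4 (12 semitones).

D 4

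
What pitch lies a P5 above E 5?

B 5

The fifth takes the letter from E up to B.
A perfect fifth is 7 semitones; 7 semitones up from E5 gives B5.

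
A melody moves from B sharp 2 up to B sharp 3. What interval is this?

P8

B to B is the same letter name, plus an octave: an octave.
The perfect octave spans 12 semitones, and B#2 to B#3 is exactly 12 semitones — so this is a perfect octave.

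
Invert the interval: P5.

The rule of nine gives the new number: 9 − 5 = 4, so a fifth becomes a fourth.
The quality also flips — perfect stays perfect — giving a perfect fourth.

perfect fourth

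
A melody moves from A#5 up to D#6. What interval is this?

A to D spans four letter names (A-B-C-D): a fourth.
The perfect fourth spans 5 semitones, and A#5 to D#6 is exactly 5 semitones — so this is a perfect fourth.

perfect fourth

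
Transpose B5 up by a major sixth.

Six letter names up from B: G.
Moving 9 semitones up from B5 (the size of a major sixth) reaches G#6.

G#6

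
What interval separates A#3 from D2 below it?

augmented twelfth

Descending from A#3 to D2 is the same interval as ascending D2 to A#3.
D to A spans five letter names (D-E-F-G-A), plus an octave, so the interval is some kind of twelfth.
A perfect twelfth would be 19 semitones; D2 to A#3 is 20, one semitone wider, so the interval is augmented.
(Equivalently, a compound augmented fifth: an augmented fifth plus an octave.)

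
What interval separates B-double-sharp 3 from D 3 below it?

doubly augmented sixth

Descending from B##3 to D3 is the same interval as ascending D3 to B##3.
D to B spans six letter names (D-E-F-G-A-B): a sixth.
A major sixth would be 9 semitones; D3 to B##3 is 11, two semitones wider, so the interval is doubly augmented.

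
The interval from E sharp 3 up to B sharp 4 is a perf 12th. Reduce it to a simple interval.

perfect fifth

Subtracting seven from the interval number removes an octave: 12 − 7 = 5.
So a perfect twelfth is an octave plus a perfect fifth. The quality is unchanged.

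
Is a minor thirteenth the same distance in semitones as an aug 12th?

A minor thirteenth = 20 semitones = an augmented twelfth; enharmonically equal.

Yes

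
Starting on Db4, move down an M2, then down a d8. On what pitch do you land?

C3

Db4 down a major second → Cb4 (2 semitones).
Cb4 down a diminished octave → C3 (11 semitones).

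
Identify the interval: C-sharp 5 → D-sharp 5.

C to D spans two letter names (C-D), so the interval is some kind of second.
Counting semitones, C#5→D#5 is 2, which is the major second.

major second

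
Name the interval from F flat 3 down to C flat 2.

perfect eleventh

Descending from Fb3 to Cb2 is the same interval as ascending Cb2 to Fb3.
C to F spans four letter names (C-D-E-F), plus an octave — that makes it an eleventh of some quality.
The perfect eleventh spans 17 semitones, and Cb2 to Fb3 is exactly 17 semitones — so this is a perfect eleventh.
(Equivalently, a compound perfect fourth: a perfect fourth plus an octave.)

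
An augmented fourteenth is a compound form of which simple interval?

A7

Subtracting seven from the interval number removes an octave: 14 − 7 = 7.
Quality carries through unchanged, so the simple form is an augmented seventh.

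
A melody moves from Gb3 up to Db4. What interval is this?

P5

G to D spans five letter names (G-A-B-C-D) — that makes it a fifth of some quality.
Gb3 to Db4 is 7 semitones, matching the perfect fifth exactly, so the quality is perfect.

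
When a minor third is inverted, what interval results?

M6

Inverted interval numbers add to nine, so a third pairs with a sixth (3 + 6 = 9).
Quality inverts too: minor becomes major. That makes the inversion a major sixth.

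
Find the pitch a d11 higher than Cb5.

Four letters up from C (plus an octave) reaches F.
Moving 16 semitones up from Cb5 (the size of a diminished eleventh) reaches Fbb6.

Fbb6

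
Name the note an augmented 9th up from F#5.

Two letters up from F (plus an octave) reaches G.
An augmented ninth is 15 semitones; 15 semitones up from F#5 gives G##6.

G##6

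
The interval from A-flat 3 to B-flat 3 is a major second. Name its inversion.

Inverted interval numbers add to nine, so a second pairs with a seventh (2 + 7 = 9).
And major becomes minor under inversion, so we get a minor seventh.

minor seventh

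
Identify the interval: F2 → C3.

P5

F to C spans five letter names (F-G-A-B-C) — that makes it a fifth of some quality.
F2 to C3 is 7 semitones, matching the perfect fifth exactly, so the quality is perfect.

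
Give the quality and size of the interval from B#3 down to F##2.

Descending from B#3 to F##2 is the same interval as ascending F##2 to B#3.
F to B spans four letter names (F-G-A-B), plus an octave — that makes it an eleventh of some quality.
Counting semitones, F##2→B#3 is 17, which is the perfect eleventh.
(Equivalently, a compound perfect fourth: a perfect fourth plus an octave.)

perfect 11th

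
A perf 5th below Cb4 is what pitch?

Fb3

Counting five letter names down from C lands on F.
A perfect fifth spans 7 semitones, so from Cb4 the target pitch is Fb3.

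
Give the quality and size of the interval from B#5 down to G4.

A10

Descending from B#5 to G4 is the same interval as ascending G4 to B#5.
G to B spans three letter names (G-A-B), plus an octave — that makes it a tenth of some quality.
The major tenth is 16 semitones; here we have 17, one semitone wider: augmented.
(Equivalently, a compound augmented third: an augmented third plus an octave.)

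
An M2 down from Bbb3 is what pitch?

Counting two letter names down from B lands on A.
Moving 2 semitones down from Bbb3 (the size of a major second) reaches Abb3.

Abb3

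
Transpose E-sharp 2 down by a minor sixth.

The sixth takes the letter from E down to G.
A minor sixth is 8 semitones; 8 semitones down from E#2 gives G##1.

G-double-sharp 1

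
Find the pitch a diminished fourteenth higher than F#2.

The fourteenth's letter: F up seven letter names plus an octave → E.
A diminished fourteenth spans 21 semitones, so from F#2 the target pitch is Eb4.

Eb4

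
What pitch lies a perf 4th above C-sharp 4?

Counting four letter names up from C lands on F.
A perfect fourth is 5 semitones; 5 semitones up from C#4 gives F#4.

F-sharp 4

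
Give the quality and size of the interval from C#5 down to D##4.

Descending from C#5 to D##4 is the same interval as ascending D##4 to C#5.
D to C spans seven letter names (D-E-F-G-A-B-C): a seventh.
A major seventh would be 11 semitones; D##4 to C#5 is 9, two semitones narrower, so the interval is diminished.

diminished 7th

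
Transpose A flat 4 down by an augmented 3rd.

Three letter names down from A: F.
An augmented third spans 5 semitones, so from Ab4 the target pitch is Fbb4.

F double-flat 4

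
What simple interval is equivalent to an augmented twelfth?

A5

Take out an octave (7 from the number): 12 − 7 = 5.
So an augmented twelfth is an octave plus an augmented fifth. The quality is unchanged.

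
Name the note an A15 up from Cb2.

C4

A fifteenth keeps the letter name C, two octaves up from C.
An augmented fifteenth spans 25 semitones, so from Cb2 the target pitch is C4.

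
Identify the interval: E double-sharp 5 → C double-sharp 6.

E to C spans six letter names (E-F-G-A-B-C): a sixth.
A major sixth would be 9 semitones, but E##5 to C##6 is 8 — one semitone narrower, making it a minor sixth.

minor 6th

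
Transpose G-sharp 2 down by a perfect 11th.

D-sharp 1

Four letters down from G (plus an octave) reaches D.
A perfect eleventh is 17 semitones; 17 semitones down from G#2 gives D#1.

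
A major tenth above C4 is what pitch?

The tenth's letter: C up three letter names plus an octave → E.
A major tenth spans 16 semitones, so from C4 the target pitch is E5.

E5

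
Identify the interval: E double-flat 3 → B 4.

E to B spans five letter names (E-F-G-A-B), plus an octave: a twelfth.
A perfect twelfth would be 19 semitones; Ebb3 to B4 is 21, two semitones wider, so the interval is doubly augmented.
(Equivalently, a compound doubly augmented fifth: a doubly augmented fifth plus an octave.)

doubly augmented twelfth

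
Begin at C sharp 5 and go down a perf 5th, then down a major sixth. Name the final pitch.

A 3

C#5 down a perfect fifth → F#4 (7 semitones).
A major sixth down from F#4 is A3.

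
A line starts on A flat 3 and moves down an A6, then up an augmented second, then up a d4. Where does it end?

G double-flat 3

Ab3 down an augmented sixth → Cbb3 (10 semitones).
Cbb3 up an augmented second → Db3 (3 semitones).
Db3 up a diminished fourth → Gbb3 (4 semitones).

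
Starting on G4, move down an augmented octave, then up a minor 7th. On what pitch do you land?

Fb4

G4 down an augmented octave → Gb3 (13 semitones).
Up a minor seventh from Gb3: Fb4 (10 semitones up).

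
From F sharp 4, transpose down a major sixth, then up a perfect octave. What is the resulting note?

A 4

A major sixth down from F#4 is A3.
A3 up a perfect octave → A4 (12 semitones).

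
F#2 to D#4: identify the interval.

major thirteenth

F to D spans six letter names (F-G-A-B-C-D), plus an octave: a thirteenth.
The major thirteenth spans 21 semitones, and F#2 to D#4 is exactly 21 semitones — so this is a major thirteenth.
(Equivalently, a compound major sixth: a major sixth plus an octave.)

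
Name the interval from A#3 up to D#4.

A to D spans four letter names (A-B-C-D), so the interval is some kind of fourth.
The perfect fourth spans 5 semitones, and A#3 to D#4 is exactly 5 semitones — so this is a perfect fourth.

perfect 4th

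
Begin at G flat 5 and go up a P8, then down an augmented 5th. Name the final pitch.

A perfect octave up from Gb5 is Gb6.
An augmented fifth down from Gb6 is Cbb6.

C double-flat 6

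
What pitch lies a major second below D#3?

Two letter names down from D: C.
Moving 2 semitones down from D#3 (the size of a major second) reaches C#3.

C#3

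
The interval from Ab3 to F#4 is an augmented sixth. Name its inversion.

diminished third

Interval numbers invert to sum to nine: 6 + 3 = 9, so a sixth inverts to a third.
And augmented becomes diminished under inversion, so we get a diminished third.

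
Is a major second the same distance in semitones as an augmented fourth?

A major second spans 2 semitones; an augmented fourth spans 6 semitones. They differ by 4.

No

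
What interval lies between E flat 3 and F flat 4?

E to F spans two letter names (E-F), plus an octave — that makes it a ninth of some quality.
Eb3 to Fb4 is 13 semitones, a half step short of the major ninth (14), so this is minor.
(Equivalently, a compound minor second: a minor second plus an octave.)

minor ninth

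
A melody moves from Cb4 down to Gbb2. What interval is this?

Descending from Cb4 to Gbb2 is the same interval as ascending Gbb2 to Cb4.
G to C spans four letter names (G-A-B-C), plus an octave: an eleventh.
Gbb2 to Cb4 spans 18 semitones — one semitone wider than the perfect eleventh (17) — giving an augmented eleventh.
(Equivalently, a compound augmented fourth: an augmented fourth plus an octave.)

A11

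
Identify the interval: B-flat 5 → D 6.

B to D spans three letter names (B-C-D): a third.
The major third spans 4 semitones, and Bb5 to D6 is exactly 4 semitones — so this is a major third.

M3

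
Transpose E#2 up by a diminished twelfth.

Five letters up from E (plus an octave) reaches B.
A diminished twelfth spans 18 semitones, so from E#2 the target pitch is B3.

B3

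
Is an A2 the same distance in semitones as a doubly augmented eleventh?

3 semitones (augmented second) vs 19 semitones (doubly augmented eleventh): not equal.

No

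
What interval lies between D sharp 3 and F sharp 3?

D to F spans three letter names (D-E-F): a third.
A major third would be 4 semitones, but D#3 to F#3 is 3 — one semitone narrower, making it a minor third.

minor third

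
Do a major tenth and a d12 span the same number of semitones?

No

A major tenth spans 16 semitones; a diminished twelfth spans 18 semitones. They differ by 2.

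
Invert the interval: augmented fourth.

The rule of nine gives the new number: 9 − 4 = 5, so a fourth becomes a fifth.
Quality inverts too: augmented becomes diminished. That makes the inversion a diminished fifth.

diminished 5th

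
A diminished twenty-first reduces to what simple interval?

diminished seventh

Subtracting seven from the interval number removes an octave: 21 − 14 = 7.
Quality carries through unchanged, so the simple form is a diminished seventh.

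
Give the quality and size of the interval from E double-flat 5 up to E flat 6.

augmented 8th

E to E is the same letter name, plus an octave — that makes it an octave of some quality.
Ebb5 to Eb6 spans 13 semitones — one semitone wider than the perfect octave (12) — giving an augmented octave.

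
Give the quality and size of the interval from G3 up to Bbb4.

diminished tenth

G to B spans three letter names (G-A-B), plus an octave: a tenth.
The major tenth is 16 semitones; here we have 14, two semitones narrower: diminished.
(Equivalently, a compound diminished third: a diminished third plus an octave.)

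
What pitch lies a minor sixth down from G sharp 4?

B sharp 3

The sixth takes the letter from G down to B.
A minor sixth spans 8 semitones, so from G#4 the target pitch is B#3.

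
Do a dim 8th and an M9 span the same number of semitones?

A diminished octave is 11 semitones but a major ninth is 14 semitones — different sizes.

No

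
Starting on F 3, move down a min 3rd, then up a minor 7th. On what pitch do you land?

F3 down a minor third → D3 (3 semitones).
A minor seventh up from D3 is C4.

C 4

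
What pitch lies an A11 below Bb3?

Fb2

The eleventh's letter: B down four letter names plus an octave → F.
An augmented eleventh is 18 semitones; 18 semitones down from Bb3 gives Fb2.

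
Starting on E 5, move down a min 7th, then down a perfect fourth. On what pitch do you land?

C sharp 4

A minor seventh down from E5 is F#4.
A perfect fourth down from F#4 is C#4.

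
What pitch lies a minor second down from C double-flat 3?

Counting two letter names down from C lands on B.
Moving 1 semitone down from Cbb3 (the size of a minor second) reaches Bbb2.

B double-flat 2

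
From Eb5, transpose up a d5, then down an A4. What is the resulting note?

Fbb5

A diminished fifth up from Eb5 is Bbb5.
Down an augmented fourth from Bbb5: Fbb5 (6 semitones down).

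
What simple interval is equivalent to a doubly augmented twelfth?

AA5

Take out an octave (7 from the number): 12 − 7 = 5.
So a doubly augmented twelfth is an octave plus a doubly augmented fifth. The quality is unchanged.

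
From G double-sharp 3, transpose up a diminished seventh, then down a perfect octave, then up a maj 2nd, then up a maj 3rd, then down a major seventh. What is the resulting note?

G##3 up a diminished seventh → F#4 (9 semitones).
A perfect octave down from F#4 is F#3.
A major second up from F#3 is G#3.
G#3 up a major third → B#3 (4 semitones).
A major seventh down from B#3 is C#3.

C sharp 3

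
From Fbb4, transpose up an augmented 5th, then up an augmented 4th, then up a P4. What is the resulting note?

Bb5

An augmented fifth up from Fbb4 is Cb5.
Up an augmented fourth from Cb5: F5 (6 semitones up).
A perfect fourth up from F5 is Bb5.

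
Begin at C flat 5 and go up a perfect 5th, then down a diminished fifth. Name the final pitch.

C 5

Up a perfect fifth from Cb5: Gb5 (7 semitones up).
A diminished fifth down from Gb5 is C5.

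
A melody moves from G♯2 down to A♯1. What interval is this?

Descending from G#2 to A#1 is the same interval as ascending A#1 to G#2.
A to G spans seven letter names (A-B-C-D-E-F-G) — that makes it a seventh of some quality.
A#1 to G#2 is 10 semitones, a half step short of the major seventh (11), so this is minor.

minor 7th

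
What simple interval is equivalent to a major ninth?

Take out an octave (7 from the number): 9 − 7 = 2.
Quality carries through unchanged, so the simple form is a major second.

M2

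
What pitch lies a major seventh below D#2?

E1

Counting seven letter names down from D lands on E.
Moving 11 semitones down from D#2 (the size of a major seventh) reaches E1.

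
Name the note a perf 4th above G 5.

The fourth takes the letter from G up to C.
A perfect fourth is 5 semitones; 5 semitones up from G5 gives C6.

C 6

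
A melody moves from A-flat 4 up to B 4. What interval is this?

augmented second

A to B spans two letter names (A-B) — that makes it a second of some quality.
A major second would be 2 semitones; Ab4 to B4 is 3, one semitone wider, so the interval is augmented.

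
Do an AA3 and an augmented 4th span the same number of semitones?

Yes

Both span 6 semitones: a doubly augmented third and an augmented fourth are the same chromatic distance.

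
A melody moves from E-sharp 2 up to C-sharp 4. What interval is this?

minor thirteenth

E to C spans six letter names (E-F-G-A-B-C), plus an octave — that makes it a thirteenth of some quality.
E#2 to C#4 is 20 semitones, a half step short of the major thirteenth (21), so this is minor.
(Equivalently, a compound minor sixth: a minor sixth plus an octave.)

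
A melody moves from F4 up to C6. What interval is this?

F to C spans five letter names (F-G-A-B-C), plus an octave: a twelfth.
F4 to C6 is 19 semitones, matching the perfect twelfth exactly, so the quality is perfect.
(Equivalently, a compound perfect fifth: a perfect fifth plus an octave.)

perfect twelfth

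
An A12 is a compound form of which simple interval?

Each octave removed subtracts seven from the number: 12 − 7 = 5.
That makes an augmented twelfth a compound augmented fifth — an octave plus an augmented fifth.

A5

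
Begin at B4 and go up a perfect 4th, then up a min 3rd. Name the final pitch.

A perfect fourth up from B4 is E5.
Up a minor third from E5: G5 (3 semitones up).

G5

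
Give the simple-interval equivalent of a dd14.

Subtracting seven from the interval number removes an octave: 14 − 7 = 7.
Quality carries through unchanged, so the simple form is a doubly diminished seventh.

dd7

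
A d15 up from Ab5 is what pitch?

Abb7

A fifteenth keeps the letter name A, two octaves up from A.
A diminished fifteenth is 23 semitones; 23 semitones up from Ab5 gives Abb7.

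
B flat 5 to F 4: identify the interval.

Descending from Bb5 to F4 is the same interval as ascending F4 to Bb5.
F to B spans four letter names (F-G-A-B), plus an octave, so the interval is some kind of eleventh.
Counting semitones, F4→Bb5 is 17, which is the perfect eleventh.
(Equivalently, a compound perfect fourth: a perfect fourth plus an octave.)

perfect 11th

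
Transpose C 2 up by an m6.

A flat 2

The sixth takes the letter from C up to A.
A minor sixth is 8 semitones; 8 semitones up from C2 gives Ab2.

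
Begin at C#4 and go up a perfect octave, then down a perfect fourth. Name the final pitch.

C#4 up a perfect octave → C#5 (12 semitones).
C#5 down a perfect fourth → G#4 (5 semitones).

G#4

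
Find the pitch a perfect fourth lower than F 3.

The fourth takes the letter from F down to C.
A perfect fourth is 5 semitones; 5 semitones down from F3 gives C3.

C 3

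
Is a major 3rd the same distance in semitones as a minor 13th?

No

A major third spans 4 semitones; a minor thirteenth spans 20 semitones. They differ by 16.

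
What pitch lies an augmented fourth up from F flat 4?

B flat 4

Four letter names up from F: B.
Moving 6 semitones up from Fb4 (the size of an augmented fourth) reaches Bb4.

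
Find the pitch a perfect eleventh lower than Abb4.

Ebb3

Four letters down from A (plus an octave) reaches E.
A perfect eleventh is 17 semitones; 17 semitones down from Abb4 gives Ebb3.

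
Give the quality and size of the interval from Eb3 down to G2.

Descending from Eb3 to G2 is the same interval as ascending G2 to Eb3.
G to E spans six letter names (G-A-B-C-D-E): a sixth.
A major sixth would be 9 semitones, but G2 to Eb3 is 8 — one semitone narrower, making it a minor sixth.

m6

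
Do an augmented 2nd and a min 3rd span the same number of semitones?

Yes

An augmented second = 3 semitones = a minor third; enharmonically equal.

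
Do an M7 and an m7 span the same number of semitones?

No

A major seventh is 11 semitones but a minor seventh is 10 semitones — different sizes.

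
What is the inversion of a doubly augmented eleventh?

doubly diminished fifth

First reduce the compound doubly augmented eleventh to its simple form, a doubly augmented fourth.
Interval numbers invert to sum to nine: 4 + 5 = 9, so a fourth inverts to a fifth.
And doubly augmented becomes doubly diminished under inversion, so we get a doubly diminished fifth.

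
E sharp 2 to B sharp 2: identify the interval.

E to B spans five letter names (E-F-G-A-B) — that makes it a fifth of some quality.
Counting semitones, E#2→B#2 is 7, which is the perfect fifth.

perfect 5th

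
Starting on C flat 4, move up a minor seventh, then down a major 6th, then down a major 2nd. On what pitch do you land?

Cb4 up a minor seventh → Bbb4 (10 semitones).
Bbb4 down a major sixth → Dbb4 (9 semitones).
Dbb4 down a major second → Cbb4 (2 semitones).

C double-flat 4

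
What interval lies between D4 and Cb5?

D to C spans seven letter names (D-E-F-G-A-B-C): a seventh.
A major seventh would be 11 semitones; D4 to Cb5 is 9, two semitones narrower, so the interval is diminished.

diminished seventh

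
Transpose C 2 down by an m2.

B 1

Two letter names down from C: B.
A minor second is 1 semitone; 1 semitone down from C2 gives B1.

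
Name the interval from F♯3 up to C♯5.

perfect twelfth

F to C spans five letter names (F-G-A-B-C), plus an octave: a twelfth.
Counting semitones, F#3→C#5 is 19, which is the perfect twelfth.
(Equivalently, a compound perfect fifth: a perfect fifth plus an octave.)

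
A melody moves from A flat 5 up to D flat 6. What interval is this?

A to D spans four letter names (A-B-C-D): a fourth.
Counting semitones, Ab5→Db6 is 5, which is the perfect fourth.

perfect 4th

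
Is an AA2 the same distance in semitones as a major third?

Yes

A doubly augmented second = 4 semitones = a major third; enharmonically equal.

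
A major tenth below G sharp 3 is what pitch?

E 2

Three letters down from G (plus an octave) reaches E.
Moving 16 semitones down from G#3 (the size of a major tenth) reaches E2.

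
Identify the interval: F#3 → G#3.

major second

F to G spans two letter names (F-G): a second.
F#3 to G#3 is 2 semitones, matching the major second exactly, so the quality is major.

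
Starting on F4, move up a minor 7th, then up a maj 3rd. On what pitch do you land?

A minor seventh up from F4 is Eb5.
Eb5 up a major third → G5 (4 semitones).

G5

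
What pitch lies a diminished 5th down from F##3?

Counting five letter names down from F lands on B.
A diminished fifth spans 6 semitones, so from F##3 the target pitch is B##2.

B##2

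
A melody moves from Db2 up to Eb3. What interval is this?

M9

D to E spans two letter names (D-E), plus an octave — that makes it a ninth of some quality.
Db2 to Eb3 is 14 semitones, matching the major ninth exactly, so the quality is major.
(Equivalently, a compound major second: a major second plus an octave.)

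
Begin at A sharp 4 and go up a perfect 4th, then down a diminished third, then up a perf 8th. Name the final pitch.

A#4 up a perfect fourth → D#5 (5 semitones).
D#5 down a diminished third → B##4 (2 semitones).
Up a perfect octave from B##4: B##5 (12 semitones up).

B double-sharp 5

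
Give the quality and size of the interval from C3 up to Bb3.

C to B spans seven letter names (C-D-E-F-G-A-B): a seventh.
At 10 semitones, C3→Bb3 falls one short of a major seventh: minor.

m7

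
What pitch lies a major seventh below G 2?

Counting seven letter names down from G lands on A.
Moving 11 semitones down from G2 (the size of a major seventh) reaches Ab1.

A-flat 1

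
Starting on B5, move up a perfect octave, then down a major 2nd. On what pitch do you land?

A6

B5 up a perfect octave → B6 (12 semitones).
Down a major second from B6: A6 (2 semitones down).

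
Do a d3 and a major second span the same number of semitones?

A diminished third = 2 semitones = a major second; enharmonically equal.

Yes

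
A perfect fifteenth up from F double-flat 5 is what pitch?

F double-flat 7

For a fifteenth the letter name doesn't change: still F, two octaves up.
A perfect fifteenth is 24 semitones; 24 semitones up from Fbb5 gives Fbb7.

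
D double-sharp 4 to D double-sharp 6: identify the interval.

D to D is the same letter name, plus 2 octaves: a fifteenth.
Counting semitones, D##4→D##6 is 24, which is the perfect fifteenth.
(Equivalently, a compound perfect octave: a perfect octave plus an octave.)

perfect fifteenth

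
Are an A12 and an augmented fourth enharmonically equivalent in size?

No

20 semitones (augmented twelfth) vs 6 semitones (augmented fourth): not equal.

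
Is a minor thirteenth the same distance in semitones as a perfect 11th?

20 semitones (minor thirteenth) vs 17 semitones (perfect eleventh): not equal.

No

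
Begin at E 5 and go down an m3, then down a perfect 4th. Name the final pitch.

A minor third down from E5 is C#5.
C#5 down a perfect fourth → G#4 (5 semitones).

G sharp 4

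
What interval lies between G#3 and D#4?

G to D spans five letter names (G-A-B-C-D) — that makes it a fifth of some quality.
G#3 to D#4 is 7 semitones, matching the perfect fifth exactly, so the quality is perfect.

perfect fifth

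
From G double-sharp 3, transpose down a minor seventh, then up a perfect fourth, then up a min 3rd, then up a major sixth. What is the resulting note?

Down a minor seventh from G##3: A##2 (10 semitones down).
A##2 up a perfect fourth → D##3 (5 semitones).
D##3 up a minor third → F##3 (3 semitones).
Up a major sixth from F##3: D##4 (9 semitones up).

D double-sharp 4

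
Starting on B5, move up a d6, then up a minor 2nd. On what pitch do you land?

Abb6

Up a diminished sixth from B5: Gb6 (7 semitones up).
Gb6 up a minor second → Abb6 (1 semitone).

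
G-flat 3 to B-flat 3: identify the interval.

major third

G to B spans three letter names (G-A-B): a third.
Counting semitones, Gb3→Bb3 is 4, which is the major third.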